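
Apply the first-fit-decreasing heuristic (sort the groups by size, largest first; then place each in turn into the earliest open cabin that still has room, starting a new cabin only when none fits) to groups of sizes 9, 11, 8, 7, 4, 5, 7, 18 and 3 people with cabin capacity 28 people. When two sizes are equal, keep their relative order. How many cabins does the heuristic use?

3

Sorted descending: 18, 11, 9, 8, 7, 7, 5, 4, 3.
  18 → cabin 1 (new)  [load 18/28]
  11 → cabin 2 (new)  [load 11/28]
  9 → cabin 1  [load 27/28]
  8 → cabin 2  [load 19/28]
  7 → cabin 2  [load 26/28]
  7 → cabin 3 (new)  [load 7/28]
  5 → cabin 3  [load 12/28]
  4 → cabin 3  [load 16/28]
  3 → cabin 3  [load 19/28]
3 cabins opened.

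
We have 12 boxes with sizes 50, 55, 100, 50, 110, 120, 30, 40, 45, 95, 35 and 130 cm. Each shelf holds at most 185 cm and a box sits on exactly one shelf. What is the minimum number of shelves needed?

5

Total = 130 + 120 + 110 + 100 + 95 + 55 + 50 + 50 + 45 + 40 + 35 + 30 = 860 cm.
Lower bound: ⌈860/185⌉ = 5 shelves.
A packing using 5 shelves:
  shelf 1: 130 + 55 = 185
  shelf 2: 120 + 50 = 170
  shelf 3: 110 + 50 = 160
  shelf 4: 100 + 45 + 40 = 185
  shelf 5: 95 + 35 + 30 = 160
This matches the lower bound, so 5 is optimal.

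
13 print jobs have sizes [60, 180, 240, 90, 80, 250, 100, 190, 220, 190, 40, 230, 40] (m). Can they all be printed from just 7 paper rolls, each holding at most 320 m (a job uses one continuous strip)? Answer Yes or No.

Yes

A valid assignment using 7 paper rolls:
  roll 1: 250 + 60 = 310
  roll 2: 240 + 80 = 320
  roll 3: 230 + 90 = 320
  roll 4: 220 + 100 = 320
  roll 5: 190 + 40 + 40 = 270
  roll 6: 190 = 190
  roll 7: 180 = 180
Every load is within 320 m, so 7 paper rolls suffice.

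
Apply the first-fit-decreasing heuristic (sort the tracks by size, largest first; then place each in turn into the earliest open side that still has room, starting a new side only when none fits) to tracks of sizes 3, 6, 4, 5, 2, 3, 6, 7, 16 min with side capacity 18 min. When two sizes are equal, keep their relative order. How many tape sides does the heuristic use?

3

Sorted descending: 16, 7, 6, 6, 5, 4, 3, 3, 2.
  16 → side 1 (new)  [load 16/18]
  7 → side 2 (new)  [load 7/18]
  6 → side 2  [load 13/18]
  6 → side 3 (new)  [load 6/18]
  5 → side 2  [load 18/18]
  4 → side 3  [load 10/18]
  3 → side 3  [load 13/18]
  3 → side 3  [load 16/18]
  2 → side 1  [load 18/18]
3 tape sides opened.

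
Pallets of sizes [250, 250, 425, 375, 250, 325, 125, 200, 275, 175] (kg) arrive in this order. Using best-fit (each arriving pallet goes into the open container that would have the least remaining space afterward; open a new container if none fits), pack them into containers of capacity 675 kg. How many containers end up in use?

5

  250 → container 1 (new)  [load 250/675]
  250 → container 1  [load 500/675]
  425 → container 2 (new)  [load 425/675]
  375 → container 3 (new)  [load 375/675]
  250 → container 2  [load 675/675]
  325 → container 4 (new)  [load 325/675]
  125 → container 1  [load 625/675]
  200 → container 3  [load 575/675]
  275 → container 4  [load 600/675]
  175 → container 5 (new)  [load 175/675]
5 containers opened.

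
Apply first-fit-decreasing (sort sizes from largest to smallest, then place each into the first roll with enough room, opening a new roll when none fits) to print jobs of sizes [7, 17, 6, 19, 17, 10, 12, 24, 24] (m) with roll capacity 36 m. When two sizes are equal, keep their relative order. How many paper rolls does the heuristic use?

Sorted descending: 24, 24, 19, 17, 17, 12, 10, 7, 6.
  24 → roll 1 (new)  [load 24/36]
  24 → roll 2 (new)  [load 24/36]
  19 → roll 3 (new)  [load 19/36]
  17 → roll 3  [load 36/36]
  17 → roll 4 (new)  [load 17/36]
  12 → roll 1  [load 36/36]
  10 → roll 2  [load 34/36]
  7 → roll 4  [load 24/36]
  6 → roll 4  [load 30/36]
4 paper rolls opened.

4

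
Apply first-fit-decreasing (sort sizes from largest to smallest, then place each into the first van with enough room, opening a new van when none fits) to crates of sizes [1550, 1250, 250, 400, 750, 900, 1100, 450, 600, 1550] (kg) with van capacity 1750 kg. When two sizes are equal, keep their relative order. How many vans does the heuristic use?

Sorted descending: 1550, 1550, 1250, 1100, 900, 750, 600, 450, 400, 250.
  1550 → van 1 (new)  [load 1550/1750]
  1550 → van 2 (new)  [load 1550/1750]
  1250 → van 3 (new)  [load 1250/1750]
  1100 → van 4 (new)  [load 1100/1750]
  900 → van 5 (new)  [load 900/1750]
  750 → van 5  [load 1650/1750]
  600 → van 4  [load 1700/1750]
  450 → van 3  [load 1700/1750]
  400 → van 6 (new)  [load 400/1750]
  250 → van 6  [load 650/1750]
6 vans opened.

6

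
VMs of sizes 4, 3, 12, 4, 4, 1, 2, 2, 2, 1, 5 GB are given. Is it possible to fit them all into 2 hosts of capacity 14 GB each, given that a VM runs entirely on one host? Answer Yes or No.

No

Total = 40 GB; ⌈40/14⌉ = 3.
At least 3 hosts are required, but only 2 are allowed.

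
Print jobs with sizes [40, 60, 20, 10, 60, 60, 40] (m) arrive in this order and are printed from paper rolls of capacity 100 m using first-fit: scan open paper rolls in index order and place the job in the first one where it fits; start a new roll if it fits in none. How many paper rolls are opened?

  40 → roll 1 (new)  [load 40/100]
  60 → roll 1  [load 100/100]
  20 → roll 2 (new)  [load 20/100]
  10 → roll 2  [load 30/100]
  60 → roll 2  [load 90/100]
  60 → roll 3 (new)  [load 60/100]
  40 → roll 3  [load 100/100]
3 paper rolls opened.

3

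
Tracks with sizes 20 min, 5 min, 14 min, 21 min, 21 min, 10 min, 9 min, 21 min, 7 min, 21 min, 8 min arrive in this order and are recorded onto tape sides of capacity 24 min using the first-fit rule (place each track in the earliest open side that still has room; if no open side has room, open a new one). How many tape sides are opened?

  20 → side 1 (new)  [load 20/24]
  5 → side 2 (new)  [load 5/24]
  14 → side 2  [load 19/24]
  21 → side 3 (new)  [load 21/24]
  21 → side 4 (new)  [load 21/24]
  10 → side 5 (new)  [load 10/24]
  9 → side 5  [load 19/24]
  21 → side 6 (new)  [load 21/24]
  7 → side 7 (new)  [load 7/24]
  21 → side 8 (new)  [load 21/24]
  8 → side 7  [load 15/24]
8 tape sides opened.

8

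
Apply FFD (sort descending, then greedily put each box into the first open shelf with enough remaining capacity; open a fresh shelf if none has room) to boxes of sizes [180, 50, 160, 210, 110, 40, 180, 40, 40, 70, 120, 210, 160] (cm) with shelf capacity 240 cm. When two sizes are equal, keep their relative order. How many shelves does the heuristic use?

Sorted descending: 210, 210, 180, 180, 160, 160, 120, 110, 70, 50, 40, 40, 40.
  210 → shelf 1 (new)  [load 210/240]
  210 → shelf 2 (new)  [load 210/240]
  180 → shelf 3 (new)  [load 180/240]
  180 → shelf 4 (new)  [load 180/240]
  160 → shelf 5 (new)  [load 160/240]
  160 → shelf 6 (new)  [load 160/240]
  120 → shelf 7 (new)  [load 120/240]
  110 → shelf 7  [load 230/240]
  70 → shelf 5  [load 230/240]
  50 → shelf 3  [load 230/240]
  40 → shelf 4  [load 220/240]
  40 → shelf 6  [load 200/240]
  40 → shelf 6  [load 240/240]
7 shelves opened.

7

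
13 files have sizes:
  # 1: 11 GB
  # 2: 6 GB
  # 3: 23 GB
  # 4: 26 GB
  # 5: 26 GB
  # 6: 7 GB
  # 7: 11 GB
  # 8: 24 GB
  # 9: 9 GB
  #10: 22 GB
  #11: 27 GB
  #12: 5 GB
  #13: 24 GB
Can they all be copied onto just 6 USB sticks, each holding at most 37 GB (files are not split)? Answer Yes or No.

No

Total = 221 GB; ⌈221/37⌉ = 6.
7 files each exceed half the capacity and cannot share a USB stick, forcing at least 7 USB sticks.
At least 7 USB sticks are required, but only 6 are allowed.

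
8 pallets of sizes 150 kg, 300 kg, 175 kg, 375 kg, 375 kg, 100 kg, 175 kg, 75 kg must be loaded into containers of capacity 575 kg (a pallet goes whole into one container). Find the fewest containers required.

4

Total = 375 + 375 + 300 + 175 + 175 + 150 + 100 + 75 = 1725 kg.
Lower bound: ⌈1725/575⌉ = 3 containers.
A packing using 4 containers:
  container 1: 375 + 175 = 550
  container 2: 375 + 175 = 550
  container 3: 300 + 150 + 100 = 550
  container 4: 75 = 75
No arrangement into 3 containers stays within capacity, so 4 is optimal.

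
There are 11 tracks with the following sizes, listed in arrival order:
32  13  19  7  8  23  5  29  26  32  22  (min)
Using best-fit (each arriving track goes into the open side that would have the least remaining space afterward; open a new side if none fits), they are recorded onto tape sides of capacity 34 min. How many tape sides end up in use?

8

  32 → side 1 (new)  [load 32/34]
  13 → side 2 (new)  [load 13/34]
  19 → side 2  [load 32/34]
  7 → side 3 (new)  [load 7/34]
  8 → side 3  [load 15/34]
  23 → side 4 (new)  [load 23/34]
  5 → side 4  [load 28/34]
  29 → side 5 (new)  [load 29/34]
  26 → side 6 (new)  [load 26/34]
  32 → side 7 (new)  [load 32/34]
  22 → side 8 (new)  [load 22/34]
8 tape sides opened.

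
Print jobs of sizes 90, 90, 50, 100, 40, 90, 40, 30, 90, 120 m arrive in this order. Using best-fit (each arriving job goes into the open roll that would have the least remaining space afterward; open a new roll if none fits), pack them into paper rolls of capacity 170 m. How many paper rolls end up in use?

6

  90 → roll 1 (new)  [load 90/170]
  90 → roll 2 (new)  [load 90/170]
  50 → roll 1  [load 140/170]
  100 → roll 3 (new)  [load 100/170]
  40 → roll 3  [load 140/170]
  90 → roll 4 (new)  [load 90/170]
  40 → roll 2  [load 130/170]
  30 → roll 1  [load 170/170]
  90 → roll 5 (new)  [load 90/170]
  120 → roll 6 (new)  [load 120/170]
6 paper rolls opened.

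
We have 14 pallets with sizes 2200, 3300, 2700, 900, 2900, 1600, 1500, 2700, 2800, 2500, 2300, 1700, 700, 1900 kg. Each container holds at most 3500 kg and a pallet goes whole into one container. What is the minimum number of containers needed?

10

Total = 3300 + 2900 + 2800 + 2700 + 2700 + 2500 + 2300 + 2200 + 1900 + 1700 + 1600 + 1500 + 900 + 700 = 29700 kg.
Lower bound: ⌈29700/3500⌉ = 9 containers.
A packing using 10 containers:
  container 1: 3300 = 3300
  container 2: 2900 = 2900
  container 3: 2800 + 700 = 3500
  container 4: 2700 = 2700
  container 5: 2700 = 2700
  container 6: 2500 + 900 = 3400
  container 7: 2300 = 2300
  container 8: 2200 = 2200
  container 9: 1900 + 1600 = 3500
  container 10: 1700 + 1500 = 3200
No arrangement into 9 containers stays within capacity, so 10 is optimal.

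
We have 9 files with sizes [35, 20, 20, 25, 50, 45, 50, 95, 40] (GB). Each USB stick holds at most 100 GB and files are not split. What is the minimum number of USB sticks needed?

Total = 95 + 50 + 50 + 45 + 40 + 35 + 25 + 20 + 20 = 380 GB.
Lower bound: ⌈380/100⌉ = 4 USB sticks.
A packing using 4 USB sticks:
  USB stick 1: 95 = 95
  USB stick 2: 50 + 50 = 100
  USB stick 3: 45 + 40 = 85
  USB stick 4: 35 + 25 + 20 + 20 = 100
This matches the lower bound, so 4 is optimal.

4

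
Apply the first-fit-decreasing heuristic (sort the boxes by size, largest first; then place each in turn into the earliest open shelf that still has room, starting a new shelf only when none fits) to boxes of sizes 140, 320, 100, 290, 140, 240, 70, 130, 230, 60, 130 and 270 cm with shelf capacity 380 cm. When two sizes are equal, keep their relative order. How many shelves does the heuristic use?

Sorted descending: 320, 290, 270, 240, 230, 140, 140, 130, 130, 100, 70, 60.
  320 → shelf 1 (new)  [load 320/380]
  290 → shelf 2 (new)  [load 290/380]
  270 → shelf 3 (new)  [load 270/380]
  240 → shelf 4 (new)  [load 240/380]
  230 → shelf 5 (new)  [load 230/380]
  140 → shelf 4  [load 380/380]
  140 → shelf 5  [load 370/380]
  130 → shelf 6 (new)  [load 130/380]
  130 → shelf 6  [load 260/380]
  100 → shelf 3  [load 370/380]
  70 → shelf 2  [load 360/380]
  60 → shelf 1  [load 380/380]
6 shelves opened.

6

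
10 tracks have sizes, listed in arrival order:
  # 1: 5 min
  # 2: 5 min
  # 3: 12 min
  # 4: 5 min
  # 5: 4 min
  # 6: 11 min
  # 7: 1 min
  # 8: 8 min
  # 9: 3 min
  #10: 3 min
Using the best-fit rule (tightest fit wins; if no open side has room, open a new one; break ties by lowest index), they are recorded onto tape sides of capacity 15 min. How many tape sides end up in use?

  5 → side 1 (new)  [load 5/15]
  5 → side 1  [load 10/15]
  12 → side 2 (new)  [load 12/15]
  5 → side 1  [load 15/15]
  4 → side 3 (new)  [load 4/15]
  11 → side 3  [load 15/15]
  1 → side 2  [load 13/15]
  8 → side 4 (new)  [load 8/15]
  3 → side 4  [load 11/15]
  3 → side 4  [load 14/15]
4 tape sides opened.

4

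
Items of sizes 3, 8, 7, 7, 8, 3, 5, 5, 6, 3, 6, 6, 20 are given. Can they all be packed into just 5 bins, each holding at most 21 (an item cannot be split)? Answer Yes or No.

Yes

A valid assignment using 5 bins:
  bin 1: 20 = 20
  bin 2: 8 + 8 + 5 = 21
  bin 3: 7 + 7 + 6 = 20
  bin 4: 6 + 6 + 5 + 3 = 20
  bin 5: 3 + 3 = 6
Every load is within 21, so 5 bins suffice.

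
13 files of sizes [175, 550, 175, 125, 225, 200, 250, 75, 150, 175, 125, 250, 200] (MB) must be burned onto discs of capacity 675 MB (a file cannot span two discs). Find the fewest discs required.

Total = 550 + 250 + 250 + 225 + 200 + 200 + 175 + 175 + 175 + 150 + 125 + 125 + 75 = 2675 MB.
Lower bound: ⌈2675/675⌉ = 4 discs.
A packing using 4 discs:
  disc 1: 550 + 125 = 675
  disc 2: 250 + 250 + 175 = 675
  disc 3: 225 + 200 + 175 + 75 = 675
  disc 4: 200 + 175 + 150 + 125 = 650
This matches the lower bound, so 4 is optimal.

4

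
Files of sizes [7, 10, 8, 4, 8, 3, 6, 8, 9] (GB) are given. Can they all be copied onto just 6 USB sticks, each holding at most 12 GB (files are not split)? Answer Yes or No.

Total = 63 GB; ⌈63/12⌉ = 6.
The bound of 6 does not rule out 6, but exhaustive search shows no assignment into 6 USB sticks of capacity 12 GB exists — the minimum is 7.

No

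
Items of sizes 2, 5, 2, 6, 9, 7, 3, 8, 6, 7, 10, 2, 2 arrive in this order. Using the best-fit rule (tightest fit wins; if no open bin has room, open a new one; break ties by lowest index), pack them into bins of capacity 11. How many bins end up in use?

  2 → bin 1 (new)  [load 2/11]
  5 → bin 1  [load 7/11]
  2 → bin 1  [load 9/11]
  6 → bin 2 (new)  [load 6/11]
  9 → bin 3 (new)  [load 9/11]
  7 → bin 4 (new)  [load 7/11]
  3 → bin 4  [load 10/11]
  8 → bin 5 (new)  [load 8/11]
  6 → bin 6 (new)  [load 6/11]
  7 → bin 7 (new)  [load 7/11]
  10 → bin 8 (new)  [load 10/11]
  2 → bin 1  [load 11/11]
  2 → bin 3  [load 11/11]
8 bins opened.

8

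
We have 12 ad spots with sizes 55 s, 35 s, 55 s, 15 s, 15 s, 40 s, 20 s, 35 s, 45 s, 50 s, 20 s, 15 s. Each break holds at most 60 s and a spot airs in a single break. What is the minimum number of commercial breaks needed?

Total = 55 + 55 + 50 + 45 + 40 + 35 + 35 + 20 + 20 + 15 + 15 + 15 = 400 s.
Lower bound: ⌈400/60⌉ = 7 commercial breaks.
A packing using 8 commercial breaks:
  break 1: 55 = 55
  break 2: 55 = 55
  break 3: 50 = 50
  break 4: 45 + 15 = 60
  break 5: 40 + 20 = 60
  break 6: 35 + 20 = 55
  break 7: 35 + 15 = 50
  break 8: 15 = 15
No arrangement into 7 commercial breaks stays within capacity, so 8 is optimal.

8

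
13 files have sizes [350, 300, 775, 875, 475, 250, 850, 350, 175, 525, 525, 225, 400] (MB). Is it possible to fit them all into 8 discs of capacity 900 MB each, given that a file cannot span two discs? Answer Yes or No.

Yes

A valid assignment using 8 discs:
  disc 1: 875 = 875
  disc 2: 850 = 850
  disc 3: 775 = 775
  disc 4: 525 + 350 = 875
  disc 5: 525 + 350 = 875
  disc 6: 475 + 400 = 875
  disc 7: 300 + 250 + 225 = 775
  disc 8: 175 = 175
Every load is within 900 MB, so 8 discs suffice.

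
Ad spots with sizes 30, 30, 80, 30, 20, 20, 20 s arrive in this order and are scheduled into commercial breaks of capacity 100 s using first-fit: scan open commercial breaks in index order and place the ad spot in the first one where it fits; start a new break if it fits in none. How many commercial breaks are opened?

  30 → break 1 (new)  [load 30/100]
  30 → break 1  [load 60/100]
  80 → break 2 (new)  [load 80/100]
  30 → break 1  [load 90/100]
  20 → break 2  [load 100/100]
  20 → break 3 (new)  [load 20/100]
  20 → break 3  [load 40/100]
3 commercial breaks opened.

3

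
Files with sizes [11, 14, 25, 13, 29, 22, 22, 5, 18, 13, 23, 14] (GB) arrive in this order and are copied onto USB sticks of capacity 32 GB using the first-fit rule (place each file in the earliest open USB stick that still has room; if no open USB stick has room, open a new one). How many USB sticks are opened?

8

  11 → USB stick 1 (new)  [load 11/32]
  14 → USB stick 1  [load 25/32]
  25 → USB stick 2 (new)  [load 25/32]
  13 → USB stick 3 (new)  [load 13/32]
  29 → USB stick 4 (new)  [load 29/32]
  22 → USB stick 5 (new)  [load 22/32]
  22 → USB stick 6 (new)  [load 22/32]
  5 → USB stick 1  [load 30/32]
  18 → USB stick 3  [load 31/32]
  13 → USB stick 7 (new)  [load 13/32]
  23 → USB stick 8 (new)  [load 23/32]
  14 → USB stick 7  [load 27/32]
8 USB sticks opened.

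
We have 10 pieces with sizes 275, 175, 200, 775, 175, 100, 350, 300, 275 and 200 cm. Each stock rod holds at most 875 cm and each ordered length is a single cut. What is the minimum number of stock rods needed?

Total = 775 + 350 + 300 + 275 + 275 + 200 + 200 + 175 + 175 + 100 = 2825 cm.
Lower bound: ⌈2825/875⌉ = 4 stock rods.
A packing using 4 stock rods:
  stock rod 1: 775 + 100 = 875
  stock rod 2: 350 + 300 + 200 = 850
  stock rod 3: 275 + 275 + 200 = 750
  stock rod 4: 175 + 175 = 350
This matches the lower bound, so 4 is optimal.

4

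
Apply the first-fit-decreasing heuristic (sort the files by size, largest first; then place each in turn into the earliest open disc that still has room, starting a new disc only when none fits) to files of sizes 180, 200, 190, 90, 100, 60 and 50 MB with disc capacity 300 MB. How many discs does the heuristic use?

3

Sorted descending: 200, 190, 180, 100, 90, 60, 50.
  200 → disc 1 (new)  [load 200/300]
  190 → disc 2 (new)  [load 190/300]
  180 → disc 3 (new)  [load 180/300]
  100 → disc 1  [load 300/300]
  90 → disc 2  [load 280/300]
  60 → disc 3  [load 240/300]
  50 → disc 3  [load 290/300]
3 discs opened.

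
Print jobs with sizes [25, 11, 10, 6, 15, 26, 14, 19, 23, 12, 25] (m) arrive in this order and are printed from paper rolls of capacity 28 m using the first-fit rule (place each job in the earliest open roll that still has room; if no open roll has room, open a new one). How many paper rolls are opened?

8

  25 → roll 1 (new)  [load 25/28]
  11 → roll 2 (new)  [load 11/28]
  10 → roll 2  [load 21/28]
  6 → roll 2  [load 27/28]
  15 → roll 3 (new)  [load 15/28]
  26 → roll 4 (new)  [load 26/28]
  14 → roll 5 (new)  [load 14/28]
  19 → roll 6 (new)  [load 19/28]
  23 → roll 7 (new)  [load 23/28]
  12 → roll 3  [load 27/28]
  25 → roll 8 (new)  [load 25/28]
8 paper rolls opened.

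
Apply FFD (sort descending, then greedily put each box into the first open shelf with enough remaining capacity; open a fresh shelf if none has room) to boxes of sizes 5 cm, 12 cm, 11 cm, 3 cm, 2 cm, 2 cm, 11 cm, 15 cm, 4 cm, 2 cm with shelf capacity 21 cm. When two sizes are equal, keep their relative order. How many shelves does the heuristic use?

Sorted descending: 15, 12, 11, 11, 5, 4, 3, 2, 2, 2.
  15 → shelf 1 (new)  [load 15/21]
  12 → shelf 2 (new)  [load 12/21]
  11 → shelf 3 (new)  [load 11/21]
  11 → shelf 4 (new)  [load 11/21]
  5 → shelf 1  [load 20/21]
  4 → shelf 2  [load 16/21]
  3 → shelf 2  [load 19/21]
  2 → shelf 2  [load 21/21]
  2 → shelf 3  [load 13/21]
  2 → shelf 3  [load 15/21]
4 shelves opened.

4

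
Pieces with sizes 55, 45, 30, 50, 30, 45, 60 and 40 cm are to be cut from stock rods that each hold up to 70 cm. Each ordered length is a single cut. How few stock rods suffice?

7

Total = 60 + 55 + 50 + 45 + 45 + 40 + 30 + 30 = 355 cm.
Lower bound: ⌈355/70⌉ = 6 stock rods.
A packing using 7 stock rods:
  stock rod 1: 60 = 60
  stock rod 2: 55 = 55
  stock rod 3: 50 = 50
  stock rod 4: 45 = 45
  stock rod 5: 45 = 45
  stock rod 6: 40 + 30 = 70
  stock rod 7: 30 = 30
No arrangement into 6 stock rods stays within capacity, so 7 is optimal.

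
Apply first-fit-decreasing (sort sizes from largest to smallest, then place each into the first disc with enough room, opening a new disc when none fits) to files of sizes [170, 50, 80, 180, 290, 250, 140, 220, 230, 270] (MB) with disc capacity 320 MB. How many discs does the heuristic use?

Sorted descending: 290, 270, 250, 230, 220, 180, 170, 140, 80, 50.
  290 → disc 1 (new)  [load 290/320]
  270 → disc 2 (new)  [load 270/320]
  250 → disc 3 (new)  [load 250/320]
  230 → disc 4 (new)  [load 230/320]
  220 → disc 5 (new)  [load 220/320]
  180 → disc 6 (new)  [load 180/320]
  170 → disc 7 (new)  [load 170/320]
  140 → disc 6  [load 320/320]
  80 → disc 4  [load 310/320]
  50 → disc 2  [load 320/320]
7 discs opened.

7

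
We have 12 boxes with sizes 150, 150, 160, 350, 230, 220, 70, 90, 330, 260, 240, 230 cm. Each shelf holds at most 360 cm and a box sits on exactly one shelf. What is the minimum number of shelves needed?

Total = 350 + 330 + 260 + 240 + 230 + 230 + 220 + 160 + 150 + 150 + 90 + 70 = 2480 cm.
Lower bound: ⌈2480/360⌉ = 7 shelves.
A packing using 9 shelves:
  shelf 1: 350 = 350
  shelf 2: 330 = 330
  shelf 3: 260 + 90 = 350
  shelf 4: 240 + 70 = 310
  shelf 5: 230 = 230
  shelf 6: 230 = 230
  shelf 7: 220 = 220
  shelf 8: 160 + 150 = 310
  shelf 9: 150 = 150
No arrangement into 8 shelves stays within capacity, so 9 is optimal.

9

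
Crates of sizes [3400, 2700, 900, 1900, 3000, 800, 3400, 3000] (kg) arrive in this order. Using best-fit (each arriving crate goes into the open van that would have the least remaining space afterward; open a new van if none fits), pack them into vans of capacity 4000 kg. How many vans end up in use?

6

  3400 → van 1 (new)  [load 3400/4000]
  2700 → van 2 (new)  [load 2700/4000]
  900 → van 2  [load 3600/4000]
  1900 → van 3 (new)  [load 1900/4000]
  3000 → van 4 (new)  [load 3000/4000]
  800 → van 4  [load 3800/4000]
  3400 → van 5 (new)  [load 3400/4000]
  3000 → van 6 (new)  [load 3000/4000]
6 vans opened.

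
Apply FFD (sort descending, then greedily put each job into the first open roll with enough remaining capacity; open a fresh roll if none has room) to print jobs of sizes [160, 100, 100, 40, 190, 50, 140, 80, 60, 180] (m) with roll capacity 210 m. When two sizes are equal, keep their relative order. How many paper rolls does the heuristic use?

6

Sorted descending: 190, 180, 160, 140, 100, 100, 80, 60, 50, 40.
  190 → roll 1 (new)  [load 190/210]
  180 → roll 2 (new)  [load 180/210]
  160 → roll 3 (new)  [load 160/210]
  140 → roll 4 (new)  [load 140/210]
  100 → roll 5 (new)  [load 100/210]
  100 → roll 5  [load 200/210]
  80 → roll 6 (new)  [load 80/210]
  60 → roll 4  [load 200/210]
  50 → roll 3  [load 210/210]
  40 → roll 6  [load 120/210]
6 paper rolls opened.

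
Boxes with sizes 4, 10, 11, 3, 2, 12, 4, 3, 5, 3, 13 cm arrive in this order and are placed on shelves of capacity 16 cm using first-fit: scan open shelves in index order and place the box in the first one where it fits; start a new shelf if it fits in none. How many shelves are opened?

5

  4 → shelf 1 (new)  [load 4/16]
  10 → shelf 1  [load 14/16]
  11 → shelf 2 (new)  [load 11/16]
  3 → shelf 2  [load 14/16]
  2 → shelf 1  [load 16/16]
  12 → shelf 3 (new)  [load 12/16]
  4 → shelf 3  [load 16/16]
  3 → shelf 4 (new)  [load 3/16]
  5 → shelf 4  [load 8/16]
  3 → shelf 4  [load 11/16]
  13 → shelf 5 (new)  [load 13/16]
5 shelves opened.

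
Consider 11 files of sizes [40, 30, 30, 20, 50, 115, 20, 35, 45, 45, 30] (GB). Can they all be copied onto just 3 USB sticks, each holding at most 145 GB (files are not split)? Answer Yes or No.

No

Total = 460 GB; ⌈460/145⌉ = 4.
At least 4 USB sticks are required, but only 3 are allowed.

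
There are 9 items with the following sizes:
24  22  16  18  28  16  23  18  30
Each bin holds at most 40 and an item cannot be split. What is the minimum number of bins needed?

6

Total = 30 + 28 + 24 + 23 + 22 + 18 + 18 + 16 + 16 = 195.
Lower bound: ⌈195/40⌉ = 5 bins.
A packing using 6 bins:
  bin 1: 30 = 30
  bin 2: 28 = 28
  bin 3: 24 + 16 = 40
  bin 4: 23 + 16 = 39
  bin 5: 22 + 18 = 40
  bin 6: 18 = 18
No arrangement into 5 bins stays within capacity, so 6 is optimal.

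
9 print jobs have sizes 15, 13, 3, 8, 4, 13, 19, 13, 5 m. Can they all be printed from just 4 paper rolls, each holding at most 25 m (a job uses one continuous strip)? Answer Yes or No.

No

Total = 93 m; ⌈93/25⌉ = 4.
5 print jobs each exceed half the capacity and cannot share a roll, forcing at least 5 paper rolls.
At least 5 paper rolls are required, but only 4 are allowed.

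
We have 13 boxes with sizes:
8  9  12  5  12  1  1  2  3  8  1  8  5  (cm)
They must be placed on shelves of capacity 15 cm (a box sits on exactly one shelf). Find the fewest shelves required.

6

Total = 12 + 12 + 9 + 8 + 8 + 8 + 5 + 5 + 3 + 2 + 1 + 1 + 1 = 75 cm.
Lower bound: ⌈75/15⌉ = 5 shelves.
Also, 6 boxes each exceed 15/2 cm, and no two of those can share a shelf, so at least 6 shelves are needed.
A packing using 6 shelves:
  shelf 1: 12 + 3 = 15
  shelf 2: 12 + 2 + 1 = 15
  shelf 3: 9 + 5 + 1 = 15
  shelf 4: 8 + 5 + 1 = 14
  shelf 5: 8 = 8
  shelf 6: 8 = 8
This matches the lower bound, so 6 is optimal.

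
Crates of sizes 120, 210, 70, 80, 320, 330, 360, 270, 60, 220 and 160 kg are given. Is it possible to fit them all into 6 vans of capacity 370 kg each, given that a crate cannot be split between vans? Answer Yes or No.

Total = 2200 kg; ⌈2200/370⌉ = 6.
The bound of 6 does not rule out 6, but exhaustive search shows no assignment into 6 vans of capacity 370 kg exists — the minimum is 7.

No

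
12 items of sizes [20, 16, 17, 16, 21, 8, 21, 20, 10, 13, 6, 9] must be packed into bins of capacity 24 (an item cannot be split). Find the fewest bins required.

9

Total = 21 + 21 + 20 + 20 + 17 + 16 + 16 + 13 + 10 + 9 + 8 + 6 = 177.
Lower bound: ⌈177/24⌉ = 8 bins.
A packing using 9 bins:
  bin 1: 21 = 21
  bin 2: 21 = 21
  bin 3: 20 = 20
  bin 4: 20 = 20
  bin 5: 17 + 6 = 23
  bin 6: 16 + 8 = 24
  bin 7: 16 = 16
  bin 8: 13 + 10 = 23
  bin 9: 9 = 9
No arrangement into 8 bins stays within capacity, so 9 is optimal.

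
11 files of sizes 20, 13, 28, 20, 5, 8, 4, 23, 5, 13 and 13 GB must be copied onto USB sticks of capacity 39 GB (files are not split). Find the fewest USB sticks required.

5

Total = 28 + 23 + 20 + 20 + 13 + 13 + 13 + 8 + 5 + 5 + 4 = 152 GB.
Lower bound: ⌈152/39⌉ = 4 USB sticks.
A packing using 5 USB sticks:
  USB stick 1: 28 + 8 = 36
  USB stick 2: 23 + 13 = 36
  USB stick 3: 20 + 13 + 5 = 38
  USB stick 4: 20 + 13 + 5 = 38
  USB stick 5: 4 = 4
No arrangement into 4 USB sticks stays within capacity, so 5 is optimal.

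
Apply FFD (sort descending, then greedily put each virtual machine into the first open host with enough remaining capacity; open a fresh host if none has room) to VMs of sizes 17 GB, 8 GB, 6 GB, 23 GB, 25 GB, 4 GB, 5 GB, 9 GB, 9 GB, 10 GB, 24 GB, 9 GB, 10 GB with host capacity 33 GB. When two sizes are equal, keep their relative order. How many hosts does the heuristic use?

Sorted descending: 25, 24, 23, 17, 10, 10, 9, 9, 9, 8, 6, 5, 4.
  25 → host 1 (new)  [load 25/33]
  24 → host 2 (new)  [load 24/33]
  23 → host 3 (new)  [load 23/33]
  17 → host 4 (new)  [load 17/33]
  10 → host 3  [load 33/33]
  10 → host 4  [load 27/33]
  9 → host 2  [load 33/33]
  9 → host 5 (new)  [load 9/33]
  9 → host 5  [load 18/33]
  8 → host 1  [load 33/33]
  6 → host 4  [load 33/33]
  5 → host 5  [load 23/33]
  4 → host 5  [load 27/33]
5 hosts opened.

5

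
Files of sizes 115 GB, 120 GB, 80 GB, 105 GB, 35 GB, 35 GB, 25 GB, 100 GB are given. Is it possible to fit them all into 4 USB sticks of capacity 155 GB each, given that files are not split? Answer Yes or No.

Total = 615 GB; ⌈615/155⌉ = 4.
5 files each exceed half the capacity and cannot share a USB stick, forcing at least 5 USB sticks.
At least 5 USB sticks are required, but only 4 are allowed.

No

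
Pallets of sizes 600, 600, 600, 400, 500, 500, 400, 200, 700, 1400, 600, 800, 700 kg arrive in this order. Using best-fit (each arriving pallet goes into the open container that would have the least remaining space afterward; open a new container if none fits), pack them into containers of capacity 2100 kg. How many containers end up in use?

4

  600 → container 1 (new)  [load 600/2100]
  600 → container 1  [load 1200/2100]
  600 → container 1  [load 1800/2100]
  400 → container 2 (new)  [load 400/2100]
  500 → container 2  [load 900/2100]
  500 → container 2  [load 1400/2100]
  400 → container 2  [load 1800/2100]
  200 → container 1  [load 2000/2100]
  700 → container 3 (new)  [load 700/2100]
  1400 → container 3  [load 2100/2100]
  600 → container 4 (new)  [load 600/2100]
  800 → container 4  [load 1400/2100]
  700 → container 4  [load 2100/2100]
4 containers opened.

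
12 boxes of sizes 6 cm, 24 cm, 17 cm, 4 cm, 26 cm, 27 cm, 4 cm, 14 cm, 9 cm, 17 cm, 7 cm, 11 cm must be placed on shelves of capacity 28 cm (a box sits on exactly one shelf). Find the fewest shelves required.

7

Total = 27 + 26 + 24 + 17 + 17 + 14 + 11 + 9 + 7 + 6 + 4 + 4 = 166 cm.
Lower bound: ⌈166/28⌉ = 6 shelves.
A packing using 7 shelves:
  shelf 1: 27 = 27
  shelf 2: 26 = 26
  shelf 3: 24 + 4 = 28
  shelf 4: 17 + 11 = 28
  shelf 5: 17 + 9 = 26
  shelf 6: 14 + 7 + 6 = 27
  shelf 7: 4 = 4
No arrangement into 6 shelves stays within capacity, so 7 is optimal.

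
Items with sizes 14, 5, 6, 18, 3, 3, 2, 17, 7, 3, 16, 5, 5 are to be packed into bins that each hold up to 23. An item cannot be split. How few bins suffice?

5

Total = 18 + 17 + 16 + 14 + 7 + 6 + 5 + 5 + 5 + 3 + 3 + 3 + 2 = 104.
Lower bound: ⌈104/23⌉ = 5 bins.
A packing using 5 bins:
  bin 1: 18 + 5 = 23
  bin 2: 17 + 6 = 23
  bin 3: 16 + 7 = 23
  bin 4: 14 + 5 + 3 = 22
  bin 5: 5 + 3 + 3 + 2 = 13
This matches the lower bound, so 5 is optimal.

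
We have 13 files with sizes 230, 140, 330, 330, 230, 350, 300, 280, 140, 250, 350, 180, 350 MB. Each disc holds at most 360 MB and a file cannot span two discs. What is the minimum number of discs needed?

Total = 350 + 350 + 350 + 330 + 330 + 300 + 280 + 250 + 230 + 230 + 180 + 140 + 140 = 3460 MB.
Lower bound: ⌈3460/360⌉ = 10 discs.
A packing using 12 discs:
  disc 1: 350 = 350
  disc 2: 350 = 350
  disc 3: 350 = 350
  disc 4: 330 = 330
  disc 5: 330 = 330
  disc 6: 300 = 300
  disc 7: 280 = 280
  disc 8: 250 = 250
  disc 9: 230 = 230
  disc 10: 230 = 230
  disc 11: 180 + 140 = 320
  disc 12: 140 = 140
No arrangement into 11 discs stays within capacity, so 12 is optimal.

12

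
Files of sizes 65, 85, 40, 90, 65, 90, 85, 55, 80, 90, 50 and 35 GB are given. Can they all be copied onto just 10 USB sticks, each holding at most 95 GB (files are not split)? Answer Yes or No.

Yes

A valid assignment using 10 USB sticks:
  USB stick 1: 90 = 90
  USB stick 2: 90 = 90
  USB stick 3: 90 = 90
  USB stick 4: 85 = 85
  USB stick 5: 85 = 85
  USB stick 6: 80 = 80
  USB stick 7: 65 = 65
  USB stick 8: 65 = 65
  USB stick 9: 55 + 40 = 95
  USB stick 10: 50 + 35 = 85
Every load is within 95 GB, so 10 USB sticks suffice.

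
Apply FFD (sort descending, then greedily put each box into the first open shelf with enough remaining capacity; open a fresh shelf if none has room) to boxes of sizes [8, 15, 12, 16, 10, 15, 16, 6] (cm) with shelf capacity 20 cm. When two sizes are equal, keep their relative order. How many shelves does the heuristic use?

6

Sorted descending: 16, 16, 15, 15, 12, 10, 8, 6.
  16 → shelf 1 (new)  [load 16/20]
  16 → shelf 2 (new)  [load 16/20]
  15 → shelf 3 (new)  [load 15/20]
  15 → shelf 4 (new)  [load 15/20]
  12 → shelf 5 (new)  [load 12/20]
  10 → shelf 6 (new)  [load 10/20]
  8 → shelf 5  [load 20/20]
  6 → shelf 6  [load 16/20]
6 shelves opened.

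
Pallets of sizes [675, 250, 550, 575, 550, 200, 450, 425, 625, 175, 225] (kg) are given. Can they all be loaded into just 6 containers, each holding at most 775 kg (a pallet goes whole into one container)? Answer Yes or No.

Total = 4700 kg; ⌈4700/775⌉ = 7.
At least 7 containers are required, but only 6 are allowed.

No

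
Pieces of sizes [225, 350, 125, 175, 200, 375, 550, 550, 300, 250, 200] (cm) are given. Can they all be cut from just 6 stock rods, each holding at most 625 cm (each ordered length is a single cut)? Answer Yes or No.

Yes

A valid assignment using 6 stock rods:
  stock rod 1: 550 = 550
  stock rod 2: 550 = 550
  stock rod 3: 375 + 250 = 625
  stock rod 4: 350 + 225 = 575
  stock rod 5: 300 + 200 + 125 = 625
  stock rod 6: 200 + 175 = 375
Every load is within 625 cm, so 6 stock rods suffice.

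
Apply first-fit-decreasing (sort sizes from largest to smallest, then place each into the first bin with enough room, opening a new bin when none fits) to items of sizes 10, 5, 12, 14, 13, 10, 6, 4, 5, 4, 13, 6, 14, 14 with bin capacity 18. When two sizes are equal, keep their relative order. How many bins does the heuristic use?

8

Sorted descending: 14, 14, 14, 13, 13, 12, 10, 10, 6, 6, 5, 5, 4, 4.
  14 → bin 1 (new)  [load 14/18]
  14 → bin 2 (new)  [load 14/18]
  14 → bin 3 (new)  [load 14/18]
  13 → bin 4 (new)  [load 13/18]
  13 → bin 5 (new)  [load 13/18]
  12 → bin 6 (new)  [load 12/18]
  10 → bin 7 (new)  [load 10/18]
  10 → bin 8 (new)  [load 10/18]
  6 → bin 6  [load 18/18]
  6 → bin 7  [load 16/18]
  5 → bin 4  [load 18/18]
  5 → bin 5  [load 18/18]
  4 → bin 1  [load 18/18]
  4 → bin 2  [load 18/18]
8 bins opened.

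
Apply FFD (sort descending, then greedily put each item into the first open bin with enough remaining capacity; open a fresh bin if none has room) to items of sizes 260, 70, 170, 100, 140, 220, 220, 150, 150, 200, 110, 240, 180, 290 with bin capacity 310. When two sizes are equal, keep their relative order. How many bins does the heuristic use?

9

Sorted descending: 290, 260, 240, 220, 220, 200, 180, 170, 150, 150, 140, 110, 100, 70.
  290 → bin 1 (new)  [load 290/310]
  260 → bin 2 (new)  [load 260/310]
  240 → bin 3 (new)  [load 240/310]
  220 → bin 4 (new)  [load 220/310]
  220 → bin 5 (new)  [load 220/310]
  200 → bin 6 (new)  [load 200/310]
  180 → bin 7 (new)  [load 180/310]
  170 → bin 8 (new)  [load 170/310]
  150 → bin 9 (new)  [load 150/310]
  150 → bin 9  [load 300/310]
  140 → bin 8  [load 310/310]
  110 → bin 6  [load 310/310]
  100 → bin 7  [load 280/310]
  70 → bin 3  [load 310/310]
9 bins opened.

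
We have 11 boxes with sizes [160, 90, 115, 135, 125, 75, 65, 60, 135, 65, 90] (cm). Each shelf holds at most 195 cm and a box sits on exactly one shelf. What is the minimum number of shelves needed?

7

Total = 160 + 135 + 135 + 125 + 115 + 90 + 90 + 75 + 65 + 65 + 60 = 1115 cm.
Lower bound: ⌈1115/195⌉ = 6 shelves.
A packing using 7 shelves:
  shelf 1: 160 = 160
  shelf 2: 135 + 60 = 195
  shelf 3: 135 = 135
  shelf 4: 125 + 65 = 190
  shelf 5: 115 + 75 = 190
  shelf 6: 90 + 90 = 180
  shelf 7: 65 = 65
No arrangement into 6 shelves stays within capacity, so 7 is optimal.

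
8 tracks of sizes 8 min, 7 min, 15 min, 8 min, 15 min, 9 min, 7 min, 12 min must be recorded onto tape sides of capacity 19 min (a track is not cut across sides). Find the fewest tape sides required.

Total = 15 + 15 + 12 + 9 + 8 + 8 + 7 + 7 = 81 min.
Lower bound: ⌈81/19⌉ = 5 tape sides.
A packing using 5 tape sides:
  side 1: 15 = 15
  side 2: 15 = 15
  side 3: 12 + 7 = 19
  side 4: 9 + 8 = 17
  side 5: 8 + 7 = 15
This matches the lower bound, so 5 is optimal.

5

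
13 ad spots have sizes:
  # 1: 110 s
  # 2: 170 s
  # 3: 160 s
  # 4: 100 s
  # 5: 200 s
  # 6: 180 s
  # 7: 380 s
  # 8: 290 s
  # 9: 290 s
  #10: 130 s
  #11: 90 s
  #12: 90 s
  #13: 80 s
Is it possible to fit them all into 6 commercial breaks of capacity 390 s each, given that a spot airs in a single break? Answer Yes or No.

Yes

A valid assignment using 6 commercial breaks:
  break 1: 380 = 380
  break 2: 290 + 100 = 390
  break 3: 290 + 90 = 380
  break 4: 200 + 180 = 380
  break 5: 170 + 130 + 90 = 390
  break 6: 160 + 110 + 80 = 350
Every load is within 390 s, so 6 commercial breaks suffice.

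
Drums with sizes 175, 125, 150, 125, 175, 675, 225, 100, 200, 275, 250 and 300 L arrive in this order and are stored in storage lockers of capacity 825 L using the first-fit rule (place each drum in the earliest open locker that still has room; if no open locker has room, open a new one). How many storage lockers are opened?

  175 → locker 1 (new)  [load 175/825]
  125 → locker 1  [load 300/825]
  150 → locker 1  [load 450/825]
  125 → locker 1  [load 575/825]
  175 → locker 1  [load 750/825]
  675 → locker 2 (new)  [load 675/825]
  225 → locker 3 (new)  [load 225/825]
  100 → locker 2  [load 775/825]
  200 → locker 3  [load 425/825]
  275 → locker 3  [load 700/825]
  250 → locker 4 (new)  [load 250/825]
  300 → locker 4  [load 550/825]
4 storage lockers opened.

4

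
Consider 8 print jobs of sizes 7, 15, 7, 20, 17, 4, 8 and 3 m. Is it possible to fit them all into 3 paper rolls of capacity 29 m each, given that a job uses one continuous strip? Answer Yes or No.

A valid assignment using 3 paper rolls:
  roll 1: 20 + 8 = 28
  roll 2: 17 + 7 + 4 = 28
  roll 3: 15 + 7 + 3 = 25
Every load is within 29 m, so 3 paper rolls suffice.

Yes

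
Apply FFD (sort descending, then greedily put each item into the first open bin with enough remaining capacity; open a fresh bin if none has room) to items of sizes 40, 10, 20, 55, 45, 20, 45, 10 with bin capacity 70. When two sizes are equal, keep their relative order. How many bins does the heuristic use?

4

Sorted descending: 55, 45, 45, 40, 20, 20, 10, 10.
  55 → bin 1 (new)  [load 55/70]
  45 → bin 2 (new)  [load 45/70]
  45 → bin 3 (new)  [load 45/70]
  40 → bin 4 (new)  [load 40/70]
  20 → bin 2  [load 65/70]
  20 → bin 3  [load 65/70]
  10 → bin 1  [load 65/70]
  10 → bin 4  [load 50/70]
4 bins opened.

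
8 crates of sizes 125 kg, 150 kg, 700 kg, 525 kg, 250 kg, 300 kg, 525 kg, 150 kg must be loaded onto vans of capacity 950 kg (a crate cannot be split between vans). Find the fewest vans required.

3

Total = 700 + 525 + 525 + 300 + 250 + 150 + 150 + 125 = 2725 kg.
Lower bound: ⌈2725/950⌉ = 3 vans.
A packing using 3 vans:
  van 1: 700 + 250 = 950
  van 2: 525 + 300 + 125 = 950
  van 3: 525 + 150 + 150 = 825
This matches the lower bound, so 3 is optimal.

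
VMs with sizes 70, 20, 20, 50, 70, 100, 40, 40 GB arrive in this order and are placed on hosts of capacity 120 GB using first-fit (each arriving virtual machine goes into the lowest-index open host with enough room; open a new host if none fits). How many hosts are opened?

4

  70 → host 1 (new)  [load 70/120]
  20 → host 1  [load 90/120]
  20 → host 1  [load 110/120]
  50 → host 2 (new)  [load 50/120]
  70 → host 2  [load 120/120]
  100 → host 3 (new)  [load 100/120]
  40 → host 4 (new)  [load 40/120]
  40 → host 4  [load 80/120]
4 hosts opened.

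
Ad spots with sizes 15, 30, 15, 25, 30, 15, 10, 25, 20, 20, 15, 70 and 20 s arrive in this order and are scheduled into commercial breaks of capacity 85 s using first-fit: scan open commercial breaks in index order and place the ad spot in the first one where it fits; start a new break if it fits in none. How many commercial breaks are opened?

4

  15 → break 1 (new)  [load 15/85]
  30 → break 1  [load 45/85]
  15 → break 1  [load 60/85]
  25 → break 1  [load 85/85]
  30 → break 2 (new)  [load 30/85]
  15 → break 2  [load 45/85]
  10 → break 2  [load 55/85]
  25 → break 2  [load 80/85]
  20 → break 3 (new)  [load 20/85]
  20 → break 3  [load 40/85]
  15 → break 3  [load 55/85]
  70 → break 4 (new)  [load 70/85]
  20 → break 3  [load 75/85]
4 commercial breaks opened.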